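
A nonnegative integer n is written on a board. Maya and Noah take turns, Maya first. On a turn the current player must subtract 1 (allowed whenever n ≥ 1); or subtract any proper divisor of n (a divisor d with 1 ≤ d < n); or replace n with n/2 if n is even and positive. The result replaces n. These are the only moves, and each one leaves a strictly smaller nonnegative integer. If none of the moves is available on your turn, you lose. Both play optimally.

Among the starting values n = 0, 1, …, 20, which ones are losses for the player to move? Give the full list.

Label each position W (a win for the player to move) or L (a loss). A position with no legal move is L; any other position is W exactly when some move reaches an L, and L when every move reaches a W.
n=0: no move → L
n=1: can move to 0, which is L ⇒ W
n=2: the only move is to 1(W), a W ⇒ L
n=3: can move to 2, which is L ⇒ W
n=4: can move to 2, which is L ⇒ W
n=5: the only move is to 4(W), a W ⇒ L
n=6: can move to 5, which is L ⇒ W
n=7: the only move is to 6(W), a W ⇒ L
n=8: can move to 7, which is L ⇒ W
n=9: moves to 6(W), 8(W); every one is W ⇒ L
n=10: can move to 5, which is L ⇒ W
n=11: the only move is to 10(W), a W ⇒ L
n=12: can move to 9, which is L ⇒ W
n=13: the only move is to 12(W), a W ⇒ L
n=14: can move to 7, which is L ⇒ W
n=15: moves to 10(W), 12(W), 14(W); every one is W ⇒ L
n=16: can move to 15, which is L ⇒ W
n=17: the only move is to 16(W), a W ⇒ L
n=18: can move to 9, which is L ⇒ W
n=19: the only move is to 18(W), a W ⇒ L
n=20: can move to 15, which is L ⇒ W
The losing starting values of n are exactly the entries labelled L in this table (10 of them).

0, 2, 5, 7, 9, 11, 13, 15, 17, 19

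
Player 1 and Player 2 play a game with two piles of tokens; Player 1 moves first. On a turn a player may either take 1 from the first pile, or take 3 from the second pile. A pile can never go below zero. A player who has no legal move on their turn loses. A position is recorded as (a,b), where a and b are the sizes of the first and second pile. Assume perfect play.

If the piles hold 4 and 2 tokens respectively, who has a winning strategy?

Player 2 wins.

Build the W/L table. Terminal = L. A non-terminal position is W if it has a move to some L; otherwise it is L.
No move ever increases a pile, so every position that can arise here has a ≤ 4 and b ≤ 2; it is enough to label the cells with 0 ≤ a ≤ 4 and 0 ≤ b ≤ 2.
Every move lowers a or b (never raises either), so fill the grid row by row in increasing a, and left to right within a row: each cell's successors are then already labelled.
      b=0  b=1  b=2
a=0:    L    L    L
a=1:    W    W    W
a=2:    L    L    L
a=3:    W    W    W
a=4:    L    L    L
Cells with no legal move (terminal, hence L): (0,0), (0,1), (0,2).
The remaining L cells, each justified by listing all of its moves:
(2,0): →(1,0)(W) only, which is W, so L
(2,1): →(1,1)(W) only, which is W, so L
(2,2): →(1,2)(W) only, which is W, so L
(4,0): →(3,0)(W) only, which is W, so L
(4,1): →(3,1)(W) only, which is W, so L
(4,2): →(3,2)(W) only, which is W, so L
Every other cell has at least one move into one of the L cells above, so it is W.
The starting position (4,2) is L: whatever Player 1 does, the opponent receives a W position.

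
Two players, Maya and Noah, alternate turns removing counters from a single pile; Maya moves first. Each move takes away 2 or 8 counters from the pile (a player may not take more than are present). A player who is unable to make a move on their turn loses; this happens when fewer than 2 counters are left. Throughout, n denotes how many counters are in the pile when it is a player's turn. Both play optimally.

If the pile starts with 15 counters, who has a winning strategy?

Noah wins.

Compute win/loss labels from the base case upward. A position with no move is L. Any other position is W if it can reach an L in one move, else L.
n=0: no move → L
n=1: no move → L
n=2: →0(L), so W
n=3: →1(L), so W
n=4: →2(W) only, which is W, so L
n=5: →3(W) only, which is W, so L
n=6: →4(L), so W
n=7: →5(L), so W
n=8: →0(L), so W
n=9: →1(L), so W
n=10: →8(W), 2(W) — all W, so L
n=11: →9(W), 3(W) — all W, so L
n=12: →10(L), so W
n=13: →11(L), so W
n=14: →12(W), 6(W) — all W, so L
n=15: →13(W), 7(W) — all W, so L
Every move from 15 reaches a W position, so the mover loses.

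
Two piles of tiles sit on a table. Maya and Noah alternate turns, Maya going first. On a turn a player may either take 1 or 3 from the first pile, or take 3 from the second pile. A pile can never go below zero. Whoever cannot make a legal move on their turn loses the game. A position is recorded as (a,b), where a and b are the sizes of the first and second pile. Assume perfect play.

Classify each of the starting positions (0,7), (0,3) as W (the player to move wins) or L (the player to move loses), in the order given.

(0,7): L, (0,3): W

Build the W/L table. Terminal = L. A non-terminal position is W if it has a move to some L; otherwise it is L.
No move ever increases a pile, so every position that can arise here has a ≤ 0 and b ≤ 7; it is enough to label the cells with 0 ≤ a ≤ 0 and 0 ≤ b ≤ 7.
Every move lowers a or b (never raises either), so fill the grid row by row in increasing a, and left to right within a row: each cell's successors are then already labelled.
      b=0  b=1  b=2  b=3  b=4  b=5  b=6  b=7
a=0:    L    L    L    W    W    W    L    L
Cells with no legal move (terminal, hence L): (0,0), (0,1), (0,2).
The remaining L cells, each justified by listing all of its moves:
(0,6): →(0,3)(W) only, which is W, so L
(0,7): →(0,4)(W) only, which is W, so L
Every other cell has at least one move into one of the L cells above, so it is W.
(0,7): one of the L cells justified above, so L
(0,3): the move to (0,0) reaches an L cell, so W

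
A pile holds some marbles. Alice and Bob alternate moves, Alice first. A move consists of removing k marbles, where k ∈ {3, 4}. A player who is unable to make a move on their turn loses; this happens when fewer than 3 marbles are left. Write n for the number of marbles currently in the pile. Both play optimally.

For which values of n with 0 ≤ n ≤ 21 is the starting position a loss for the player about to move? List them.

0, 1, 2, 7, 8, 9, 14, 15, 16, 21

Use the standard recursion: the mover loses at a terminal position; elsewhere, the mover wins exactly when some move hands the opponent an L position.
n=0: no move → L
n=1: no move → L
n=2: no move → L
n=3: can move to 0, which is L ⇒ W
n=4: can move to 1, which is L ⇒ W
n=5: can move to 2, which is L ⇒ W
n=6: can move to 2, which is L ⇒ W
n=7: moves to 4(W), 3(W); every one is W ⇒ L
n=8: moves to 5(W), 4(W); every one is W ⇒ L
n=9: moves to 6(W), 5(W); every one is W ⇒ L
n=10: can move to 7, which is L ⇒ W
n=11: can move to 8, which is L ⇒ W
n=12: can move to 9, which is L ⇒ W
n=13: can move to 9, which is L ⇒ W
n=14: moves to 11(W), 10(W); every one is W ⇒ L
n=15: moves to 12(W), 11(W); every one is W ⇒ L
n=16: moves to 13(W), 12(W); every one is W ⇒ L
n=17: can move to 14, which is L ⇒ W
n=18: can move to 15, which is L ⇒ W
n=19: can move to 16, which is L ⇒ W
n=20: can move to 16, which is L ⇒ W
n=21: moves to 18(W), 17(W); every one is W ⇒ L
Reading off the rows marked L gives the requested list; there are 10 such values of n.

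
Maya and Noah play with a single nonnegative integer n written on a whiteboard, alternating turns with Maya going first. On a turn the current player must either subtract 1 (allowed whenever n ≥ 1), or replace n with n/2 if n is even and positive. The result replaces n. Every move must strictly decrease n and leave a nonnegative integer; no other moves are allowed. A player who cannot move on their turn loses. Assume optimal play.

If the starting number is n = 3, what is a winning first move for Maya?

Move to 2.

Work bottom-up. With no move the player to move loses. Otherwise the position is W if at least one move leads to an L position for the opponent, and L if every move leads to a W.
n=0: no move → L
n=1: reaches L-position 0 → W
n=2: only reaches 1(W), which is W → L
n=3: reaches L-position 2 → W
From 3, the L positions reachable in one move are: 2.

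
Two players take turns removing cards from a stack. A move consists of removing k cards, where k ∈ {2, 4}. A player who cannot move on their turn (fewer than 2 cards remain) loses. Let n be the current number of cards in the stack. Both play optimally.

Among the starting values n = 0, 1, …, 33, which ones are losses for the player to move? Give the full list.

Positions with no move are L. A position that does have a move is losing for the player to move precisely when every available move leads to a winning position for the opponent. Fill in the labels:
n=0: no move → L
n=1: no move → L
n=2: W (go to 0, an L position)
n=3: W (go to 1, an L position)
n=4: W (go to 0, an L position)
n=5: W (go to 1, an L position)
n=6: L (options 4(W), 2(W) are all W)
n=7: L (options 5(W), 3(W) are all W)
n=8: W (go to 6, an L position)
n=9: W (go to 7, an L position)
n=10: W (go to 6, an L position)
n=11: W (go to 7, an L position)
n=12: L (options 10(W), 8(W) are all W)
n=13: L (options 11(W), 9(W) are all W)
n=14: W (go to 12, an L position)
n=15: W (go to 13, an L position)
n=16: W (go to 12, an L position)
n=17: W (go to 13, an L position)
n=18: L (options 16(W), 14(W) are all W)
n=19: L (options 17(W), 15(W) are all W)
n=20: W (go to 18, an L position)
n=21: W (go to 19, an L position)
n=22: W (go to 18, an L position)
n=23: W (go to 19, an L position)
n=24: L (options 22(W), 20(W) are all W)
n=25: L (options 23(W), 21(W) are all W)
n=26: W (go to 24, an L position)
n=27: W (go to 25, an L position)
n=28: W (go to 24, an L position)
n=29: W (go to 25, an L position)
n=30: L (options 28(W), 26(W) are all W)
n=31: L (options 29(W), 27(W) are all W)
n=32: W (go to 30, an L position)
n=33: W (go to 31, an L position)
The losing starting values of n are exactly the entries labelled L in this table (12 of them).

0, 1, 6, 7, 12, 13, 18, 19, 24, 25, 30, 31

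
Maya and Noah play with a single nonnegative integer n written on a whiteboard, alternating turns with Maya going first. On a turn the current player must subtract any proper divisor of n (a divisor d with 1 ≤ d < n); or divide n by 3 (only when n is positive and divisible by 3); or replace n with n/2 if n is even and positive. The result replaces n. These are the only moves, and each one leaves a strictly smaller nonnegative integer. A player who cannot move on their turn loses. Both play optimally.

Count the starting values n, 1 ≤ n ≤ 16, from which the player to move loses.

7

Use the standard recursion: the mover loses at a terminal position; elsewhere, the mover wins exactly when some move hands the opponent an L position.
n=0: no move → L
n=1: no move → L
n=2: W (go to 1, an L position)
n=3: W (go to 1, an L position)
n=4: L (options 2(W), 3(W) are all W)
n=5: W (go to 4, an L position)
n=6: W (go to 4, an L position)
n=7: L (sole option 6(W) is W)
n=8: W (go to 4, an L position)
n=9: L (options 3(W), 6(W), 8(W) are all W)
n=10: W (go to 9, an L position)
n=11: L (sole option 10(W) is W)
n=12: W (go to 4, an L position)
n=13: L (sole option 12(W) is W)
n=14: W (go to 7, an L position)
n=15: L (options 5(W), 10(W), 12(W), 14(W) are all W)
n=16: W (go to 15, an L position)
L entries with 1 ≤ n ≤ 16 (n=0 is outside the asked range and is not counted): n = 1, 4, 7, 9, 11, 13, 15; that makes 7.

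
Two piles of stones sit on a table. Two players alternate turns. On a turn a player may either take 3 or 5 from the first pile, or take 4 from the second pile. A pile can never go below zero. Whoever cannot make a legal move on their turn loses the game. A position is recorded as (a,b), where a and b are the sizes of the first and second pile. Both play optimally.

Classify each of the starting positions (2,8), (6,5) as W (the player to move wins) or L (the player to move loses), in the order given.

Compute win/loss labels from the base case upward. A position with no move is L. Any other position is W if it can reach an L in one move, else L.
No move ever increases a pile, so every position that can arise here has a ≤ 6 and b ≤ 8; it is enough to label the cells with 0 ≤ a ≤ 6 and 0 ≤ b ≤ 8.
Every move lowers a or b (never raises either), so fill the grid row by row in increasing a, and left to right within a row: each cell's successors are then already labelled.
      b=0  b=1  b=2  b=3  b=4  b=5  b=6  b=7  b=8
a=0:    L    L    L    L    W    W    W    W    L
a=1:    L    L    L    L    W    W    W    W    L
a=2:    L    L    L    L    W    W    W    W    L
a=3:    W    W    W    W    L    L    L    L    W
a=4:    W    W    W    W    L    L    L    L    W
a=5:    W    W    W    W    L    L    L    L    W
a=6:    W    W    W    W    W    W    W    W    W
Cells with no legal move (terminal, hence L): (0,0), (0,1), (0,2), (0,3), (1,0), (1,1), (1,2), (1,3), (2,0), (2,1), (2,2), (2,3).
The remaining L cells, each justified by listing all of its moves:
(0,8): →(0,4)(W) only, which is W, so L
(1,8): →(1,4)(W) only, which is W, so L
(2,8): →(2,4)(W) only, which is W, so L
(3,4): →(0,4)(W), (3,0)(W) — all W, so L
(3,5): →(0,5)(W), (3,1)(W) — all W, so L
(3,6): →(0,6)(W), (3,2)(W) — all W, so L
(3,7): →(0,7)(W), (3,3)(W) — all W, so L
(4,4): →(1,4)(W), (4,0)(W) — all W, so L
(4,5): →(1,5)(W), (4,1)(W) — all W, so L
(4,6): →(1,6)(W), (4,2)(W) — all W, so L
(4,7): →(1,7)(W), (4,3)(W) — all W, so L
(5,4): →(2,4)(W), (0,4)(W), (5,0)(W) — all W, so L
(5,5): →(2,5)(W), (0,5)(W), (5,1)(W) — all W, so L
(5,6): →(2,6)(W), (0,6)(W), (5,2)(W) — all W, so L
(5,7): →(2,7)(W), (0,7)(W), (5,3)(W) — all W, so L
Every other cell has at least one move into one of the L cells above, so it is W.
(2,8): one of the L cells justified above, so L
(6,5): the move to (3,5) reaches an L cell, so W

(2,8): L, (6,5): W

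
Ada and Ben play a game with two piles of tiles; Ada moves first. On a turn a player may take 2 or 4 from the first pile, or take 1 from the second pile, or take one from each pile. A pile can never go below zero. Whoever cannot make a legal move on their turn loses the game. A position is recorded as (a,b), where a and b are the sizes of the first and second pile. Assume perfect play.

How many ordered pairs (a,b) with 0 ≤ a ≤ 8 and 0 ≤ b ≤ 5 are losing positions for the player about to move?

Label each position W (a win for the player to move) or L (a loss). A position with no legal move is L; any other position is W exactly when some move reaches an L, and L when every move reaches a W.
Every move lowers a or b (never raises either), so fill the grid row by row in increasing a, and left to right within a row: each cell's successors are then already labelled.
      b=0  b=1  b=2  b=3  b=4  b=5
a=0:    L    W    L    W    L    W
a=1:    L    W    L    W    L    W
a=2:    W    W    W    W    W    W
a=3:    W    L    W    L    W    L
a=4:    W    L    W    L    W    L
a=5:    W    W    W    W    W    W
a=6:    L    W    L    W    L    W
a=7:    L    W    L    W    L    W
a=8:    W    W    W    W    W    W
Cells with no legal move (terminal, hence L): (0,0), (1,0).
The remaining L cells, each justified by listing all of its moves:
(0,2): L (sole option (0,1)(W) is W)
(0,4): L (sole option (0,3)(W) is W)
(1,2): L (options (1,1)(W), (0,1)(W) are all W)
(1,4): L (options (1,3)(W), (0,3)(W) are all W)
(3,1): L (options (1,1)(W), (3,0)(W), (2,0)(W) are all W)
(3,3): L (options (1,3)(W), (3,2)(W), (2,2)(W) are all W)
(3,5): L (options (1,5)(W), (3,4)(W), (2,4)(W) are all W)
(4,1): L (options (2,1)(W), (0,1)(W), (4,0)(W), (3,0)(W) are all W)
(4,3): L (options (2,3)(W), (0,3)(W), (4,2)(W), (3,2)(W) are all W)
(4,5): L (options (2,5)(W), (0,5)(W), (4,4)(W), (3,4)(W) are all W)
(6,0): L (options (4,0)(W), (2,0)(W) are all W)
(6,2): L (options (4,2)(W), (2,2)(W), (6,1)(W), (5,1)(W) are all W)
(6,4): L (options (4,4)(W), (2,4)(W), (6,3)(W), (5,3)(W) are all W)
(7,0): L (options (5,0)(W), (3,0)(W) are all W)
(7,2): L (options (5,2)(W), (3,2)(W), (7,1)(W), (6,1)(W) are all W)
(7,4): L (options (5,4)(W), (3,4)(W), (7,3)(W), (6,3)(W) are all W)
Every other cell has at least one move into one of the L cells above, so it is W.
L cells per row: a=0: 3, a=1: 3, a=2: 0, a=3: 3, a=4: 3, a=5: 0, a=6: 3, a=7: 3, a=8: 0; total 18.

18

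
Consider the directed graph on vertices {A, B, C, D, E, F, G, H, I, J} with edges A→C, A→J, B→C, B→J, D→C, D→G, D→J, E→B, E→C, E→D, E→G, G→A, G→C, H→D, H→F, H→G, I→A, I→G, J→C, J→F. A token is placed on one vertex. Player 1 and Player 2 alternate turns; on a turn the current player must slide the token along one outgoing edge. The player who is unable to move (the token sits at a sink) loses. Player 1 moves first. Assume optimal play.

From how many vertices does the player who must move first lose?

3

Label each position W (a win for the player to move) or L (a loss). A position with no legal move is L; any other position is W exactly when some move reaches an L, and L when every move reaches a W.
Every edge goes from a vertex to one that appears earlier in the order F, C, J, B, A, G, D, E, I, H, so processing vertices in that order labels each vertex after all of its successors.
F: no outgoing edge → L
C: no outgoing edge → L
J: →C(L), so W
B: →C(L), so W
A: →C(L), so W
G: →C(L), so W
D: →C(L), so W
E: →C(L), so W
I: →G(W), A(W) — all W, so L
H: →F(L), so W
The L vertices are C, F, I; that is 3 in all.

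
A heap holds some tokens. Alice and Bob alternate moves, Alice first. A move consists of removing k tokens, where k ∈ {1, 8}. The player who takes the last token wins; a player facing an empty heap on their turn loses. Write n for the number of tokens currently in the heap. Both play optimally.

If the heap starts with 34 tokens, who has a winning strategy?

Alice wins.

Label each position W (a win for the player to move) or L (a loss). A position with no legal move is L; any other position is W exactly when some move reaches an L, and L when every move reaches a W.
n=0: no move → L
n=1: W (go to 0, an L position)
n=2: L (sole option 1(W) is W)
n=3: W (go to 2, an L position)
n=4: L (sole option 3(W) is W)
n=5: W (go to 4, an L position)
n=6: L (sole option 5(W) is W)
n=7: W (go to 6, an L position)
n=8: W (go to 0, an L position)
n=9: L (options 8(W), 1(W) are all W)
n=10: W (go to 9, an L position)
n=11: L (options 10(W), 3(W) are all W)
n=12: W (go to 11, an L position)
n=13: L (options 12(W), 5(W) are all W)
n=14: W (go to 13, an L position)
n=15: L (options 14(W), 7(W) are all W)
n=16: W (go to 15, an L position)
n=17: W (go to 9, an L position)
n=18: L (options 17(W), 10(W) are all W)
n=19: W (go to 18, an L position)
n=20: L (options 19(W), 12(W) are all W)
n=21: W (go to 20, an L position)
n=22: L (options 21(W), 14(W) are all W)
n=23: W (go to 22, an L position)
n=24: L (options 23(W), 16(W) are all W)
n=25: W (go to 24, an L position)
n=26: W (go to 18, an L position)
n=27: L (options 26(W), 19(W) are all W)
n=28: W (go to 27, an L position)
n=29: L (options 28(W), 21(W) are all W)
n=30: W (go to 29, an L position)
n=31: L (options 30(W), 23(W) are all W)
n=32: W (go to 31, an L position)
n=33: L (options 32(W), 25(W) are all W)
n=34: W (go to 33, an L position)
The starting position 34 is W: Alice should remove 1, leaving 33, handing over an L position.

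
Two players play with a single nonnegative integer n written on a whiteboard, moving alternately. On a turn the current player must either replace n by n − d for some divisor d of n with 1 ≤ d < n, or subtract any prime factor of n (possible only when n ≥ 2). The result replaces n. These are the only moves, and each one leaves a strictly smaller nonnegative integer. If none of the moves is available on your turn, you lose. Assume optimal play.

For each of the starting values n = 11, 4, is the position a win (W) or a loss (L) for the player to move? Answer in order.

11: W, 4: L

Label each position W (a win for the player to move) or L (a loss). A position with no legal move is L; any other position is W exactly when some move reaches an L, and L when every move reaches a W.
n=0: no move → L
n=1: no move → L
n=2: W (go to 0, an L position)
n=3: W (go to 0, an L position)
n=4: L (options 2(W), 3(W) are all W)
n=5: W (go to 0, an L position)
n=6: W (go to 4, an L position)
n=7: W (go to 0, an L position)
n=8: W (go to 4, an L position)
n=9: L (options 6(W), 8(W) are all W)
n=10: W (go to 9, an L position)
n=11: W (go to 0, an L position)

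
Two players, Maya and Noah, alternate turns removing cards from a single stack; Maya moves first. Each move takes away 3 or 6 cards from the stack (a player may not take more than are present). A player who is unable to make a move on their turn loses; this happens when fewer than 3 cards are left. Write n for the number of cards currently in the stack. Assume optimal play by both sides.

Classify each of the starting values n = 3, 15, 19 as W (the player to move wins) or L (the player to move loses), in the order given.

3: W, 15: W, 19: L

Label each position W (a win for the player to move) or L (a loss). A position with no legal move is L; any other position is W exactly when some move reaches an L, and L when every move reaches a W.
n=0: no move → L
n=1: no move → L
n=2: no move → L
n=3: W (go to 0, an L position)
n=4: W (go to 1, an L position)
n=5: W (go to 2, an L position)
n=6: W (go to 0, an L position)
n=7: W (go to 1, an L position)
n=8: W (go to 2, an L position)
n=9: L (options 6(W), 3(W) are all W)
n=10: L (options 7(W), 4(W) are all W)
n=11: L (options 8(W), 5(W) are all W)
n=12: W (go to 9, an L position)
n=13: W (go to 10, an L position)
n=14: W (go to 11, an L position)
n=15: W (go to 9, an L position)
n=16: W (go to 10, an L position)
n=17: W (go to 11, an L position)
n=18: L (options 15(W), 12(W) are all W)
n=19: L (options 16(W), 13(W) are all W)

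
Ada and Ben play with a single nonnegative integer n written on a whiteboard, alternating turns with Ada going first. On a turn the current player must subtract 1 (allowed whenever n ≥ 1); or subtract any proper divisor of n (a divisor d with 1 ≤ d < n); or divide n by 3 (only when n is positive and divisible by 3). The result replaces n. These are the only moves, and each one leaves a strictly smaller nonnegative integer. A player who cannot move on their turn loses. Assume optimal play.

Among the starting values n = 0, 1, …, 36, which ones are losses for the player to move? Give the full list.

0, 2, 5, 7, 9, 11, 13, 16, 19, 23, 25, 28, 31, 34

Label each position W (a win for the player to move) or L (a loss). A position with no legal move is L; any other position is W exactly when some move reaches an L, and L when every move reaches a W.
n=0: no move → L
n=1: reaches L-position 0 → W
n=2: only reaches 1(W), which is W → L
n=3: reaches L-position 2 → W
n=4: reaches L-position 2 → W
n=5: only reaches 4(W), which is W → L
n=6: reaches L-position 2 → W
n=7: only reaches 6(W), which is W → L
n=8: reaches L-position 7 → W
n=9: only reaches 3(W), 6(W), 8(W), all W → L
n=10: reaches L-position 5 → W
n=11: only reaches 10(W), which is W → L
n=12: reaches L-position 9 → W
n=13: only reaches 12(W), which is W → L
n=14: reaches L-position 7 → W
n=15: reaches L-position 5 → W
n=16: only reaches 8(W), 12(W), 14(W), 15(W), all W → L
n=17: reaches L-position 16 → W
n=18: reaches L-position 9 → W
n=19: only reaches 18(W), which is W → L
n=20: reaches L-position 16 → W
n=21: reaches L-position 7 → W
n=22: reaches L-position 11 → W
n=23: only reaches 22(W), which is W → L
n=24: reaches L-position 16 → W
n=25: only reaches 20(W), 24(W), all W → L
n=26: reaches L-position 13 → W
n=27: reaches L-position 9 → W
n=28: only reaches 14(W), 21(W), 24(W), 26(W), 27(W), all W → L
n=29: reaches L-position 28 → W
n=30: reaches L-position 25 → W
n=31: only reaches 30(W), which is W → L
n=32: reaches L-position 16 → W
n=33: reaches L-position 11 → W
n=34: only reaches 17(W), 32(W), 33(W), all W → L
n=35: reaches L-position 28 → W
n=36: reaches L-position 34 → W
Reading off the rows marked L gives the requested list; there are 14 such values of n.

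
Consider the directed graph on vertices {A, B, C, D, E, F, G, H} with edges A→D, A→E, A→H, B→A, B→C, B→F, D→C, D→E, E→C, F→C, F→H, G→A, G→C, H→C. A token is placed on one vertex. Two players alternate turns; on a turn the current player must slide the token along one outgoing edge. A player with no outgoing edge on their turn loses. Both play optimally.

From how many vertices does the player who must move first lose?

2

Classify positions by backward induction: terminal positions (no move available) are L. From any other position, the mover wins iff some move reaches an L.
Every edge goes from a vertex to one that appears earlier in the order C, E, D, H, F, A, B, G, so processing vertices in that order labels each vertex after all of its successors.
C: no outgoing edge → L
E: →C(L), so W
D: →C(L), so W
H: →C(L), so W
F: →C(L), so W
A: →H(W), D(W), E(W) — all W, so L
B: →A(L), so W
G: →A(L), so W
The L vertices are A, C; that is 2 in all.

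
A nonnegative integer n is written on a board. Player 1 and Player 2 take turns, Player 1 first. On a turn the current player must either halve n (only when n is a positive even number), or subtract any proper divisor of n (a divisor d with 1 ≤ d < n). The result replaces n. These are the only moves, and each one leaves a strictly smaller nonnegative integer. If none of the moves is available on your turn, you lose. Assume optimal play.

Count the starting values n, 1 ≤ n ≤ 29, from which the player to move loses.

Label each position W (a win for the player to move) or L (a loss). A position with no legal move is L; any other position is W exactly when some move reaches an L, and L when every move reaches a W.
n=0: no move → L
n=1: no move → L
n=2: →1(L), so W
n=3: →2(W) only, which is W, so L
n=4: →3(L), so W
n=5: →4(W) only, which is W, so L
n=6: →3(L), so W
n=7: →6(W) only, which is W, so L
n=8: →7(L), so W
n=9: →6(W), 8(W) — all W, so L
n=10: →5(L), so W
n=11: →10(W) only, which is W, so L
n=12: →9(L), so W
n=13: →12(W) only, which is W, so L
n=14: →7(L), so W
n=15: →10(W), 12(W), 14(W) — all W, so L
n=16: →15(L), so W
n=17: →16(W) only, which is W, so L
n=18: →9(L), so W
n=19: →18(W) only, which is W, so L
n=20: →15(L), so W
n=21: →14(W), 18(W), 20(W) — all W, so L
n=22: →11(L), so W
n=23: →22(W) only, which is W, so L
n=24: →21(L), so W
n=25: →20(W), 24(W) — all W, so L
n=26: →13(L), so W
n=27: →18(W), 24(W), 26(W) — all W, so L
n=28: →21(L), so W
n=29: →28(W) only, which is W, so L
L entries with 1 ≤ n ≤ 29 (n=0 is outside the asked range and is not counted): n = 1, 3, 5, 7, 9, 11, 13, 15, 17, 19, 21, 23, 25, 27, 29; that makes 15.

15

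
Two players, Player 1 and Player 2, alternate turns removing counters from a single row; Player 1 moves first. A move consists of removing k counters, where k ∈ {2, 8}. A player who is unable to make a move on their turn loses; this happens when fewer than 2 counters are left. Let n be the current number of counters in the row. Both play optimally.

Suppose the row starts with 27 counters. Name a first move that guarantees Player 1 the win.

Remove 2, leaving 25.

Build the W/L table. Terminal = L. A non-terminal position is W if it has a move to some L; otherwise it is L.
n=0: no move → L
n=1: no move → L
n=2: can move to 0, which is L ⇒ W
n=3: can move to 1, which is L ⇒ W
n=4: the only move is to 2(W), a W ⇒ L
n=5: the only move is to 3(W), a W ⇒ L
n=6: can move to 4, which is L ⇒ W
n=7: can move to 5, which is L ⇒ W
n=8: can move to 0, which is L ⇒ W
n=9: can move to 1, which is L ⇒ W
n=10: moves to 8(W), 2(W); every one is W ⇒ L
n=11: moves to 9(W), 3(W); every one is W ⇒ L
n=12: can move to 10, which is L ⇒ W
n=13: can move to 11, which is L ⇒ W
n=14: moves to 12(W), 6(W); every one is W ⇒ L
n=15: moves to 13(W), 7(W); every one is W ⇒ L
n=16: can move to 14, which is L ⇒ W
n=17: can move to 15, which is L ⇒ W
n=18: can move to 10, which is L ⇒ W
n=19: can move to 11, which is L ⇒ W
n=20: moves to 18(W), 12(W); every one is W ⇒ L
n=21: moves to 19(W), 13(W); every one is W ⇒ L
n=22: can move to 20, which is L ⇒ W
n=23: can move to 21, which is L ⇒ W
n=24: moves to 22(W), 16(W); every one is W ⇒ L
n=25: moves to 23(W), 17(W); every one is W ⇒ L
n=26: can move to 24, which is L ⇒ W
n=27: can move to 25, which is L ⇒ W
From 27, the L positions reachable in one move are: 25.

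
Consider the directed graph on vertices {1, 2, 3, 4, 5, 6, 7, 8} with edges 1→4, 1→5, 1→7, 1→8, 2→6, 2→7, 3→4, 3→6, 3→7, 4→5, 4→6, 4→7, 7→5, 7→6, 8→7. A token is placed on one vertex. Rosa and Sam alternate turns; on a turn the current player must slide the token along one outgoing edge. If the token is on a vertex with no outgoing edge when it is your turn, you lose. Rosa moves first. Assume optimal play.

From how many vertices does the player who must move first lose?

3

Use the standard recursion: the mover loses at a terminal position; elsewhere, the mover wins exactly when some move hands the opponent an L position.
Every edge goes from a vertex to one that appears earlier in the order 6, 5, 7, 4, 3, 8, 1, 2, so processing vertices in that order labels each vertex after all of its successors.
6: no outgoing edge → L
5: no outgoing edge → L
7: can move to 5, which is L ⇒ W
4: can move to 5, which is L ⇒ W
3: can move to 6, which is L ⇒ W
8: the only move is to 7(W), a W ⇒ L
1: can move to 8, which is L ⇒ W
2: can move to 6, which is L ⇒ W
The L vertices are 5, 6, 8; that is 3 in all.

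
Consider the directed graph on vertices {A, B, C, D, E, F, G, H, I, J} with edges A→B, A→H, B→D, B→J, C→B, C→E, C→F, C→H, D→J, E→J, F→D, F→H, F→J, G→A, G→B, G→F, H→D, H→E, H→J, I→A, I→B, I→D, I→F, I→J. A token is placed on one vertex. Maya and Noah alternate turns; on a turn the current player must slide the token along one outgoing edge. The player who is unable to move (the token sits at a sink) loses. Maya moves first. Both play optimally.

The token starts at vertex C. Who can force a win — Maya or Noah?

Positions with no move are L. A position that does have a move is losing for the player to move precisely when every available move leads to a winning position for the opponent. Fill in the labels:
Every edge goes from a vertex to one that appears earlier in the order J, E, D, B, H, F, A, C, I, G, so processing vertices in that order labels each vertex after all of its successors.
J: no outgoing edge → L
E: →J(L), so W
D: →J(L), so W
B: →J(L), so W
H: →J(L), so W
F: →J(L), so W
A: →H(W), B(W) — all W, so L
C: →F(W), H(W), B(W), E(W) — all W, so L
I: →A(L), so W
G: →A(L), so W
The starting position C is L: whatever Maya does, the opponent receives a W position.

Noah wins.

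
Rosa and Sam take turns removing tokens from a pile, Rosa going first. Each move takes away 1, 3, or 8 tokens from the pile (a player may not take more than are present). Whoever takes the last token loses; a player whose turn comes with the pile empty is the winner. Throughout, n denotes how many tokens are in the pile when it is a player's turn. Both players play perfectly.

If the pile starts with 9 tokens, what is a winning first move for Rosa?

Remove 8, leaving 1.

Label each position W (a win for the player to move) or L (a loss). A position with no legal move is W; any other position is W exactly when some move reaches an L, and L when every move reaches a W.
n=0: no move; the opponent has just taken the last token and therefore loses → W
n=1: →0(W) only, which is W, so L
n=2: →1(L), so W
n=3: →2(W), 0(W) — all W, so L
n=4: →3(L), so W
n=5: →4(W), 2(W) — all W, so L
n=6: →5(L), so W
n=7: →6(W), 4(W) — all W, so L
n=8: →7(L), so W
n=9: →1(L), so W
From 9, the L positions reachable in one move are: 1.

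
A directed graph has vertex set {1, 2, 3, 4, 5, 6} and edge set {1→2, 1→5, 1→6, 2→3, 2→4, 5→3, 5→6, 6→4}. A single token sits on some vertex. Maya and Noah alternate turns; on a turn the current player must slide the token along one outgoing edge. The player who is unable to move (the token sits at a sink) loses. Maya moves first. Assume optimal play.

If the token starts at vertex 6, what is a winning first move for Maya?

Positions with no move are L. A position that does have a move is losing for the player to move precisely when every available move leads to a winning position for the opponent. Fill in the labels:
Every edge goes from a vertex to one that appears earlier in the order 3, 4, 2, 6, 5, 1, so processing vertices in that order labels each vertex after all of its successors.
3: no outgoing edge → L
4: no outgoing edge → L
2: W (go to 4, an L position)
6: W (go to 4, an L position)
5: W (go to 3, an L position)
1: L (options 5(W), 6(W), 2(W) are all W)
From 6, the L positions reachable in one move are: 4.

Move to 4.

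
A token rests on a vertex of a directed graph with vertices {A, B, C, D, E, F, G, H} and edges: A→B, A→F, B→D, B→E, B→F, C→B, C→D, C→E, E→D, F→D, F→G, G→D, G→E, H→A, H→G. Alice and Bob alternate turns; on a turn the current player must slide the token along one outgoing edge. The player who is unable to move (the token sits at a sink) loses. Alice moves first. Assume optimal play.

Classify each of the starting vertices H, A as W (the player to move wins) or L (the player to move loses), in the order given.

H: W, A: L

Compute win/loss labels from the base case upward. A position with no move is L. Any other position is W if it can reach an L in one move, else L.
Every edge goes from a vertex to one that appears earlier in the order D, E, G, F, B, C, A, H, so processing vertices in that order labels each vertex after all of its successors.
D: no outgoing edge → L
E: can move to D, which is L ⇒ W
G: can move to D, which is L ⇒ W
F: can move to D, which is L ⇒ W
B: can move to D, which is L ⇒ W
C: can move to D, which is L ⇒ W
A: moves to B(W), F(W); every one is W ⇒ L
H: can move to A, which is L ⇒ W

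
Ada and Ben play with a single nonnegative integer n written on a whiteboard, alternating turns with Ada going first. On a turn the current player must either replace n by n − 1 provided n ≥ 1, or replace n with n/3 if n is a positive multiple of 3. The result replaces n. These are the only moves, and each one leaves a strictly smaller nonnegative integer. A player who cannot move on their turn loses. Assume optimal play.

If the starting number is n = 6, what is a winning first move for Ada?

Move to 2.

Build the W/L table. Terminal = L. A non-terminal position is W if it has a move to some L; otherwise it is L.
n=0: no move → L
n=1: reaches L-position 0 → W
n=2: only reaches 1(W), which is W → L
n=3: reaches L-position 2 → W
n=4: only reaches 3(W), which is W → L
n=5: reaches L-position 4 → W
n=6: reaches L-position 2 → W
From 6, the L positions reachable in one move are: 2.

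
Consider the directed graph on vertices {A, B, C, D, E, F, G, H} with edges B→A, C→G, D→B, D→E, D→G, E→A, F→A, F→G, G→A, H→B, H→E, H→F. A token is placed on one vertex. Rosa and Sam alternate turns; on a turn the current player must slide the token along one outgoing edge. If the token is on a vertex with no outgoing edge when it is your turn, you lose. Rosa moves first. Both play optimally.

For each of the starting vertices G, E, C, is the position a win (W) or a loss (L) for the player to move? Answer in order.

Compute win/loss labels from the base case upward. A position with no move is L. Any other position is W if it can reach an L in one move, else L.
Every edge goes from a vertex to one that appears earlier in the order A, G, B, C, E, F, H, D, so processing vertices in that order labels each vertex after all of its successors.
A: no outgoing edge → L
G: can move to A, which is L ⇒ W
B: can move to A, which is L ⇒ W
C: the only move is to G(W), a W ⇒ L
E: can move to A, which is L ⇒ W
F: can move to A, which is L ⇒ W
H: moves to F(W), E(W), B(W); every one is W ⇒ L
D: moves to E(W), B(W), G(W); every one is W ⇒ L

G: W, E: W, C: L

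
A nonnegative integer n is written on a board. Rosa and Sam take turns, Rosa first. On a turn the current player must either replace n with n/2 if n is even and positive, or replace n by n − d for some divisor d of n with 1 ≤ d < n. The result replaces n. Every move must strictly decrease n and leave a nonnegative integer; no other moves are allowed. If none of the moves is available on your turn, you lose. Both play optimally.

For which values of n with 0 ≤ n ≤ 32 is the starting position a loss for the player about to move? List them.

Work bottom-up. With no move the player to move loses. Otherwise the position is W if at least one move leads to an L position for the opponent, and L if every move leads to a W.
n=0: no move → L
n=1: no move → L
n=2: can move to 1, which is L ⇒ W
n=3: the only move is to 2(W), a W ⇒ L
n=4: can move to 3, which is L ⇒ W
n=5: the only move is to 4(W), a W ⇒ L
n=6: can move to 3, which is L ⇒ W
n=7: the only move is to 6(W), a W ⇒ L
n=8: can move to 7, which is L ⇒ W
n=9: moves to 6(W), 8(W); every one is W ⇒ L
n=10: can move to 5, which is L ⇒ W
n=11: the only move is to 10(W), a W ⇒ L
n=12: can move to 9, which is L ⇒ W
n=13: the only move is to 12(W), a W ⇒ L
n=14: can move to 7, which is L ⇒ W
n=15: moves to 10(W), 12(W), 14(W); every one is W ⇒ L
n=16: can move to 15, which is L ⇒ W
n=17: the only move is to 16(W), a W ⇒ L
n=18: can move to 9, which is L ⇒ W
n=19: the only move is to 18(W), a W ⇒ L
n=20: can move to 15, which is L ⇒ W
n=21: moves to 14(W), 18(W), 20(W); every one is W ⇒ L
n=22: can move to 11, which is L ⇒ W
n=23: the only move is to 22(W), a W ⇒ L
n=24: can move to 21, which is L ⇒ W
n=25: moves to 20(W), 24(W); every one is W ⇒ L
n=26: can move to 13, which is L ⇒ W
n=27: moves to 18(W), 24(W), 26(W); every one is W ⇒ L
n=28: can move to 21, which is L ⇒ W
n=29: the only move is to 28(W), a W ⇒ L
n=30: can move to 15, which is L ⇒ W
n=31: the only move is to 30(W), a W ⇒ L
n=32: can move to 31, which is L ⇒ W
The losing starting values of n are exactly the entries labelled L in this table (17 of them).

0, 1, 3, 5, 7, 9, 11, 13, 15, 17, 19, 21, 23, 25, 27, 29, 31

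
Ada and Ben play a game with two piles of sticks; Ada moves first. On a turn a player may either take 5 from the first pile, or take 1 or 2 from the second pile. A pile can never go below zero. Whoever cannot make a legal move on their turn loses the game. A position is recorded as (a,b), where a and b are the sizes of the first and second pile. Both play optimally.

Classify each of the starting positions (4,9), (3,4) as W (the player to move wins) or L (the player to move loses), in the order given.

(4,9): L, (3,4): W

Work bottom-up. With no move the player to move loses. Otherwise the position is W if at least one move leads to an L position for the opponent, and L if every move leads to a W.
No move ever increases a pile, so every position that can arise here has a ≤ 4 and b ≤ 9; it is enough to label the cells with 0 ≤ a ≤ 4 and 0 ≤ b ≤ 9.
Every move lowers a or b (never raises either), so fill the grid row by row in increasing a, and left to right within a row: each cell's successors are then already labelled.
      b=0  b=1  b=2  b=3  b=4  b=5  b=6  b=7  b=8  b=9
a=0:    L    W    W    L    W    W    L    W    W    L
a=1:    L    W    W    L    W    W    L    W    W    L
a=2:    L    W    W    L    W    W    L    W    W    L
a=3:    L    W    W    L    W    W    L    W    W    L
a=4:    L    W    W    L    W    W    L    W    W    L
Cells with no legal move (terminal, hence L): (0,0), (1,0), (2,0), (3,0), (4,0).
The remaining L cells, each justified by listing all of its moves:
(0,3): L (options (0,2)(W), (0,1)(W) are all W)
(0,6): L (options (0,5)(W), (0,4)(W) are all W)
(0,9): L (options (0,8)(W), (0,7)(W) are all W)
(1,3): L (options (1,2)(W), (1,1)(W) are all W)
(1,6): L (options (1,5)(W), (1,4)(W) are all W)
(1,9): L (options (1,8)(W), (1,7)(W) are all W)
(2,3): L (options (2,2)(W), (2,1)(W) are all W)
(2,6): L (options (2,5)(W), (2,4)(W) are all W)
(2,9): L (options (2,8)(W), (2,7)(W) are all W)
(3,3): L (options (3,2)(W), (3,1)(W) are all W)
(3,6): L (options (3,5)(W), (3,4)(W) are all W)
(3,9): L (options (3,8)(W), (3,7)(W) are all W)
(4,3): L (options (4,2)(W), (4,1)(W) are all W)
(4,6): L (options (4,5)(W), (4,4)(W) are all W)
(4,9): L (options (4,8)(W), (4,7)(W) are all W)
Every other cell has at least one move into one of the L cells above, so it is W.
(4,9): one of the L cells justified above, so L
(3,4): the move to (3,3) reaches an L cell, so W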